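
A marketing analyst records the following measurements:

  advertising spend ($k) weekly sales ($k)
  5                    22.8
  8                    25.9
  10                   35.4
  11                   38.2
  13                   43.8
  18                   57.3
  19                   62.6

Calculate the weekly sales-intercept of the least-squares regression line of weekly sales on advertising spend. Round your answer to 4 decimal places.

n = 7, Σx = 84, Σy = 286, Σxy = 3885.6, Σx² = 1164
Sxx = Σx² − (Σx)²/n = 1164 − 1008 = 156
Sxy = Σxy − (Σx)(Σy)/n = 3885.6 − 3432 = 453.6
b = Sxy/Sxx = 453.6/156 = 2.907692
a = ȳ − b·x̄ = 40.857143 − 2.907692·12 = 5.964835

5.9648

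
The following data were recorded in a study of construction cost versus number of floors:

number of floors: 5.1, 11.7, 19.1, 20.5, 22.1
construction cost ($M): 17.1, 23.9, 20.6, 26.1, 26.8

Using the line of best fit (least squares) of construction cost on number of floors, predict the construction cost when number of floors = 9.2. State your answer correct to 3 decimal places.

20.032

n = 5, Σx = 78.5, Σy = 114.5, Σxy = 1887.63, Σx² = 1436.37
Sxx = Σx² − (Σx)²/n = 1436.37 − 1232.45 = 203.92
Sxy = Σxy − (Σx)(Σy)/n = 1887.63 − 1797.65 = 89.98
b = Sxy/Sxx = 89.98/203.92 = 0.441251
a = ȳ − b·x̄ = 22.9 − 0.441251·15.7 = 15.972352
ŷ(9.2) = a + b·9.2 = 15.972352 + 0.441251·9.2 = 20.031865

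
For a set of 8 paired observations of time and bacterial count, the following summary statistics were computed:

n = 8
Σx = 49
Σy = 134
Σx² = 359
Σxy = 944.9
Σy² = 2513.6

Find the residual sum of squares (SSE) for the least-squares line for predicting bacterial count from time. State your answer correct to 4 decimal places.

7.3043

Sxx = Σx² − (Σx)²/n = 359 − 300.125 = 58.875
Sxy = Σxy − (Σx)(Σy)/n = 944.9 − 820.75 = 124.15
Syy = Σy² − (Σy)²/n = 2513.6 − 2244.5 = 269.1
b = Sxy/Sxx = 124.15/58.875 = 2.108705
SSE = Syy − b·Sxy = 269.1 − 2.108705·124.15 = 7.304289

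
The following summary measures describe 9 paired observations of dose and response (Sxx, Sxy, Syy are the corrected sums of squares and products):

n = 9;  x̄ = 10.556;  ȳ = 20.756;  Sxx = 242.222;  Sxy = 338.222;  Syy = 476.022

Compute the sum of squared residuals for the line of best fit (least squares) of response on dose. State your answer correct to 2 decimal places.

3.75

b = Sxy/Sxx = 338.222/242.222 = 1.396331
SSE = Syy − b·Sxy = 476.022 − 1.396331·338.222 = 3.752259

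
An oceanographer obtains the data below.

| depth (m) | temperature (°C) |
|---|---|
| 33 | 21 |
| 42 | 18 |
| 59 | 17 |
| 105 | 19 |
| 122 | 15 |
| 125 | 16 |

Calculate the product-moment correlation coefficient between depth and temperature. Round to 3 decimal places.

n = 6, Σx = 486, Σy = 106, Σxy = 8277, Σx² = 47868, Σy² = 1896
Sxx = Σx² − (Σx)²/n = 47868 − 39366 = 8502
Sxy = Σxy − (Σx)(Σy)/n = 8277 − 8586 = -309
Syy = Σy² − (Σy)²/n = 1896 − 1872.666667 = 23.333333
r = Sxy/√(Sxx·Syy) = -309/√(198380) = -309/445.398698 = -0.693760

-0.694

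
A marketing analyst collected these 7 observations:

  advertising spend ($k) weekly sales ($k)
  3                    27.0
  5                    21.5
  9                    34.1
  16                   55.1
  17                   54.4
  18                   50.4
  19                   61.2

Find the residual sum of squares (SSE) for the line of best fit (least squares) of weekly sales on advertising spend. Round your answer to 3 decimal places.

n = 7, Σx = 87, Σy = 303.7, Σxy = 4371.8, Σx² = 1345, Σy² = 14635.03
Sxx = Σx² − (Σx)²/n = 1345 − 1081.285714 = 263.714286
Sxy = Σxy − (Σx)(Σy)/n = 4371.8 − 3774.557143 = 597.242857
Syy = Σy² − (Σy)²/n = 14635.03 − 13176.241429 = 1458.788571
b = Sxy/Sxx = 597.242857/263.714286 = 2.264735
SSE = Syy − b·Sxy = 1458.788571 − 2.264735·597.242857 = 106.192031

106.192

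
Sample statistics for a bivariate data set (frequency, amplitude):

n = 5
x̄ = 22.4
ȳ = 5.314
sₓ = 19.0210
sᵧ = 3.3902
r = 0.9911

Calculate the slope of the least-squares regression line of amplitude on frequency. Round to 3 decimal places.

0.177

b = r · sᵧ/sₓ = 0.9911 · 3.3902/19.021 = 0.176648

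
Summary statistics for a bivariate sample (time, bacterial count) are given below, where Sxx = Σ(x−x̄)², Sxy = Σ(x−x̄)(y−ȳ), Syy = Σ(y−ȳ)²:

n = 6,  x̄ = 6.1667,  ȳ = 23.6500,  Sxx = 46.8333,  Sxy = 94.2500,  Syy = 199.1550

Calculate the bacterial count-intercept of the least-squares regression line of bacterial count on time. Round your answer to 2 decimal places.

b = Sxy/Sxx = 94.25/46.8333 = 2.012457
a = ȳ − b·x̄ = 23.65 − 2.012457·6.1667 = 11.239782

11.24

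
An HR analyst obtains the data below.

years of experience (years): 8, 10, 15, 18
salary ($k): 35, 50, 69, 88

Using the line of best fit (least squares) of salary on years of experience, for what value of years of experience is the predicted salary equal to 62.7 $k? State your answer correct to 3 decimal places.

n = 4, Σx = 51, Σy = 242, Σxy = 3399, Σx² = 713
Sxx = Σx² − (Σx)²/n = 713 − 650.25 = 62.75
Sxy = Σxy − (Σx)(Σy)/n = 3399 − 3085.5 = 313.5
b = Sxy/Sxx = 313.5/62.75 = 4.996016
a = ȳ − b·x̄ = 60.5 − 4.996016·12.75 = -3.199203
Set a + b·x = 62.7: x = (62.7 − (-3.199203)) / 4.996016 = 13.190351

13.190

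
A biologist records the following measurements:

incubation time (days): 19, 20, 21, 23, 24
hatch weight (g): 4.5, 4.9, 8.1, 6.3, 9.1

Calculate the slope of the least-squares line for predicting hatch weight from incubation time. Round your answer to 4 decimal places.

0.7465

n = 5, Σx = 107, Σy = 32.9, Σxy = 716.9, Σx² = 2307
Sxx = Σx² − (Σx)²/n = 2307 − 2289.8 = 17.2
Sxy = Σxy − (Σx)(Σy)/n = 716.9 − 704.06 = 12.84
b = Sxy/Sxx = 12.84/17.2 = 0.746512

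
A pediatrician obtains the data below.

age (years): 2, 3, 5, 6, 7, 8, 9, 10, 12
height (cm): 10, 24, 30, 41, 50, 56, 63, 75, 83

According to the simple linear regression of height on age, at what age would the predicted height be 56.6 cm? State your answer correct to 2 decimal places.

n = 9, Σx = 62, Σy = 432, Σxy = 3599, Σx² = 512
Sxx = Σx² − (Σx)²/n = 512 − 427.111111 = 84.888889
Sxy = Σxy − (Σx)(Σy)/n = 3599 − 2976 = 623
b = Sxy/Sxx = 623/84.888889 = 7.339005
a = ȳ − b·x̄ = 48 − 7.339005·6.888889 = -2.557592
Set a + b·x = 56.6: x = (56.6 − (-2.557592)) / 7.339005 = 8.060710

8.06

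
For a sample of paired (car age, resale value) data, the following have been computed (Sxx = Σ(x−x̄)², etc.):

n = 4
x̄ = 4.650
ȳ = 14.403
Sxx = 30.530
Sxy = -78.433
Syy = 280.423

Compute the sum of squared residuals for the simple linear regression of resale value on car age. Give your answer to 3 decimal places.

78.925

b = Sxy/Sxx = -78.433/30.53 = -2.569047
SSE = Syy − b·Sxy = 280.423 − (-2.569047)·(-78.433) = 78.924949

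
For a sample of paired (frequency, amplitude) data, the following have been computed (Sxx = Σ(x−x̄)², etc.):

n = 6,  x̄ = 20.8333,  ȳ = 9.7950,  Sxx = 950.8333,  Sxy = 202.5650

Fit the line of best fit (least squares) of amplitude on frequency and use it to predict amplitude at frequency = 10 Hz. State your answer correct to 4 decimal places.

b = Sxy/Sxx = 202.565/950.8333 = 0.213039
a = ȳ − b·x̄ = 9.795 − 0.213039·20.8333 = 5.356685
ŷ(10) = a + b·10 = 5.356685 + 0.213039·10 = 7.487080

7.4871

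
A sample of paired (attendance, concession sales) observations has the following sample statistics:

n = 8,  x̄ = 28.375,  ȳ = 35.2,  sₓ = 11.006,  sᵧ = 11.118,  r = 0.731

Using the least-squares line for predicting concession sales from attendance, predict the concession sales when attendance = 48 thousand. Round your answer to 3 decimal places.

49.692

b = r · sᵧ/sₓ = 0.731 · 11.118/11.006 = 0.738439
a = ȳ − b·x̄ = 35.2 − 0.738439·28.375 = 14.246798
ŷ(48) = a + b·48 = 14.246798 + 0.738439·48 = 49.691862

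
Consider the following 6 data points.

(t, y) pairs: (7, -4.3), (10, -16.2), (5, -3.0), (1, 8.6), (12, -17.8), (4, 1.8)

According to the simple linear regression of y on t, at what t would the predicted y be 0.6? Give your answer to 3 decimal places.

n = 6, Σx = 39, Σy = -30.9, Σxy = -404.9, Σx² = 335
Sxx = Σx² − (Σx)²/n = 335 − 253.5 = 81.5
Sxy = Σxy − (Σx)(Σy)/n = -404.9 − (-200.85) = -204.05
b = Sxy/Sxx = -204.05/81.5 = -2.503681
a = ȳ − b·x̄ = -5.15 − (-2.503681)·6.5 = 11.123926
Set a + b·x = 0.6: x = (0.6 − 11.123926) / (-2.503681) = 4.203382

4.203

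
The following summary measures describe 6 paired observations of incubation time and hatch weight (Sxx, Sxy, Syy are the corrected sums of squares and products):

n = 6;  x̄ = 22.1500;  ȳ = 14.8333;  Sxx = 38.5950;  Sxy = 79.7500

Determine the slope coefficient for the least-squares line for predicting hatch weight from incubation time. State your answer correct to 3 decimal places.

b = Sxy/Sxx = 79.75/38.595 = 2.066330

2.066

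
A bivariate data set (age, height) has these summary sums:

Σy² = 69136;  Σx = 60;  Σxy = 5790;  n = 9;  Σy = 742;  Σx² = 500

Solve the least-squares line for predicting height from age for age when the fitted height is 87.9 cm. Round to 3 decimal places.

7.314

Sxx = Σx² − (Σx)²/n = 500 − 400 = 100
Sxy = Σxy − (Σx)(Σy)/n = 5790 − 4946.666667 = 843.333333
b = Sxy/Sxx = 843.333333/100 = 8.433333
a = ȳ − b·x̄ = 82.444444 − 8.433333·6.666667 = 26.222222
Set a + b·x = 87.9: x = (87.9 − 26.222222) / 8.433333 = 7.313570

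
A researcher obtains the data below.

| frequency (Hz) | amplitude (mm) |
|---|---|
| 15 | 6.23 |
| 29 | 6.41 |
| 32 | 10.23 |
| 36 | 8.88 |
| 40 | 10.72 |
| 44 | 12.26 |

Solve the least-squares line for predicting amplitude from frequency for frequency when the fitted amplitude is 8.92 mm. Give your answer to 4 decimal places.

n = 6, Σx = 196, Σy = 54.73, Σxy = 1894.62, Σx² = 6922
Sxx = Σx² − (Σx)²/n = 6922 − 6402.666667 = 519.333333
Sxy = Σxy − (Σx)(Σy)/n = 1894.62 − 1787.846667 = 106.773333
b = Sxy/Sxx = 106.773333/519.333333 = 0.205597
a = ȳ − b·x̄ = 9.121667 − 0.205597·32.666667 = 2.405501
Set a + b·x = 8.92: x = (8.92 − 2.405501) / 0.205597 = 31.685783

31.6858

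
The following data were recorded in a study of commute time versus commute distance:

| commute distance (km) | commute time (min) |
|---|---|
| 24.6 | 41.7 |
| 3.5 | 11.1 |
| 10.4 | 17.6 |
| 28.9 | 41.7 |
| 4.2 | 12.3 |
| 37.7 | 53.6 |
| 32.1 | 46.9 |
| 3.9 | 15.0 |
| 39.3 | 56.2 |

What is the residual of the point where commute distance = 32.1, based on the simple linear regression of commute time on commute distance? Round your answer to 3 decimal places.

-0.295

n = 9, Σx = 184.6, Σy = 296.1, Σxy = 8297.87, Σx² = 5589.82
Sxx = Σx² − (Σx)²/n = 5589.82 − 3786.351111 = 1803.468889
Sxy = Σxy − (Σx)(Σy)/n = 8297.87 − 6073.34 = 2224.53
b = Sxy/Sxx = 2224.53/1803.468889 = 1.233473
a = ȳ − b·x̄ = 32.9 − 1.233473·20.511111 = 7.600100
ŷ(32.1) = 7.600100 + 1.233473·32.1 = 47.194580
residual = y − ŷ = 46.9 − 47.194580 = -0.294580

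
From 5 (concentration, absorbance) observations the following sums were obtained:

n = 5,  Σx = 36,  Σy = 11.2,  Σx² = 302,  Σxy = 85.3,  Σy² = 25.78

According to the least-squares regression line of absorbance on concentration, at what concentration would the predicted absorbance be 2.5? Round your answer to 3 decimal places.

Sxx = Σx² − (Σx)²/n = 302 − 259.2 = 42.8
Sxy = Σxy − (Σx)(Σy)/n = 85.3 − 80.64 = 4.66
b = Sxy/Sxx = 4.66/42.8 = 0.108879
a = ȳ − b·x̄ = 2.24 − 0.108879·7.2 = 1.456075
Set a + b·x = 2.5: x = (2.5 − 1.456075) / 0.108879 = 9.587983

9.588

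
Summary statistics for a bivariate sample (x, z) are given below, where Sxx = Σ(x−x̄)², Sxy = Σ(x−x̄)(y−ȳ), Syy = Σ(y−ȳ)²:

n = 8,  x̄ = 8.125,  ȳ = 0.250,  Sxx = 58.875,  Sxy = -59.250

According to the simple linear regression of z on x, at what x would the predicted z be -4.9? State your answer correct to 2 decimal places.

b = Sxy/Sxx = -59.25/58.875 = -1.006369
a = ȳ − b·x̄ = 0.25 − (-1.006369)·8.125 = 8.426752
Set a + b·x = -4.9: x = (-4.9 − 8.426752) / (-1.006369) = 13.242405

13.24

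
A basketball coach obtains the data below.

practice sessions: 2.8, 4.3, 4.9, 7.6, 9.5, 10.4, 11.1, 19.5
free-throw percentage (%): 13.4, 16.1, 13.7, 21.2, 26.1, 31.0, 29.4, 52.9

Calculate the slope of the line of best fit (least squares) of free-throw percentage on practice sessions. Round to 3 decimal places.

2.439

n = 8, Σx = 70.1, Σy = 203.8, Σxy = 2263.24, Σx² = 809.97
Sxx = Σx² − (Σx)²/n = 809.97 − 614.25125 = 195.71875
Sxy = Σxy − (Σx)(Σy)/n = 2263.24 − 1785.7975 = 477.4425
b = Sxy/Sxx = 477.4425/195.71875 = 2.439432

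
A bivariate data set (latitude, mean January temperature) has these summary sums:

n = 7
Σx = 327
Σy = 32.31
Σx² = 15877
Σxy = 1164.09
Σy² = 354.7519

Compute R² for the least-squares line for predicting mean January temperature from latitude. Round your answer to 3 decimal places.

Sxx = Σx² − (Σx)²/n = 15877 − 15275.571429 = 601.428571
Sxy = Σxy − (Σx)(Σy)/n = 1164.09 − 1509.338571 = -345.248571
Syy = Σy² − (Σy)²/n = 354.7519 − 149.133729 = 205.618171
R² = Sxy²/(Sxx·Syy) = (-345.248571)²/(601.428571·205.618171) = 0.963869

0.964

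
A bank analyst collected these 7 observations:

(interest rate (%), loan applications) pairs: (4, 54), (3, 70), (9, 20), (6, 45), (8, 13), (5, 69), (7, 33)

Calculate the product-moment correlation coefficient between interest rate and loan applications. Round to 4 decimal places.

n = 7, Σx = 42, Σy = 304, Σxy = 1556, Σx² = 280, Σy² = 16260
Sxx = Σx² − (Σx)²/n = 280 − 252 = 28
Sxy = Σxy − (Σx)(Σy)/n = 1556 − 1824 = -268
Syy = Σy² − (Σy)²/n = 16260 − 13202.285714 = 3057.714286
r = Sxy/√(Sxx·Syy) = -268/√(85616) = -268/292.602119 = -0.915920

-0.9159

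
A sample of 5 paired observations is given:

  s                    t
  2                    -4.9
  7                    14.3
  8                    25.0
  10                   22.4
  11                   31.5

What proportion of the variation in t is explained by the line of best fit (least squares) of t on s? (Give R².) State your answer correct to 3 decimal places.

0.928

n = 5, Σx = 38, Σy = 88.3, Σxy = 860.8, Σx² = 338, Σy² = 2347.51
Sxx = Σx² − (Σx)²/n = 338 − 288.8 = 49.2
Sxy = Σxy − (Σx)(Σy)/n = 860.8 − 671.08 = 189.72
Syy = Σy² − (Σy)²/n = 2347.51 − 1559.378 = 788.132
R² = Sxy²/(Sxx·Syy) = (189.72)²/(49.2·788.132) = 0.928244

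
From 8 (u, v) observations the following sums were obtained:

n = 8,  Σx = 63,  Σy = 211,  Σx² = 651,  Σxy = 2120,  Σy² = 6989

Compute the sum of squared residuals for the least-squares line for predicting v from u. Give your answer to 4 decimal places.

Sxx = Σx² − (Σx)²/n = 651 − 496.125 = 154.875
Sxy = Σxy − (Σx)(Σy)/n = 2120 − 1661.625 = 458.375
Syy = Σy² − (Σy)²/n = 6989 − 5565.125 = 1423.875
b = Sxy/Sxx = 458.375/154.875 = 2.959645
SSE = Syy − b·Sxy = 1423.875 − 2.959645·458.375 = 67.247780

67.2478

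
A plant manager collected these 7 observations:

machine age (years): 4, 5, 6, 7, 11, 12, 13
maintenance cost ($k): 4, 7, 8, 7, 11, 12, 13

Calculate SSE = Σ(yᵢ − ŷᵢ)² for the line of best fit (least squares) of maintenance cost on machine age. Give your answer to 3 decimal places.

4.151

n = 7, Σx = 58, Σy = 62, Σxy = 582, Σx² = 560, Σy² = 612
Sxx = Σx² − (Σx)²/n = 560 − 480.571429 = 79.428571
Sxy = Σxy − (Σx)(Σy)/n = 582 − 513.714286 = 68.285714
Syy = Σy² − (Σy)²/n = 612 − 549.142857 = 62.857143
b = Sxy/Sxx = 68.285714/79.428571 = 0.859712
SSE = Syy − b·Sxy = 62.857143 − 0.859712·68.285714 = 4.151079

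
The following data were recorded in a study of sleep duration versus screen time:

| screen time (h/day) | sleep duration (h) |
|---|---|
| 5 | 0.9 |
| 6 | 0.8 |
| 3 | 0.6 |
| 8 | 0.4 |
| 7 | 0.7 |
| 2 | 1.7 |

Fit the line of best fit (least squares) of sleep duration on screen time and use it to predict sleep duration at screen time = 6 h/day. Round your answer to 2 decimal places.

n = 6, Σx = 31, Σy = 5.1, Σxy = 22.6, Σx² = 187
Sxx = Σx² − (Σx)²/n = 187 − 160.166667 = 26.833333
Sxy = Σxy − (Σx)(Σy)/n = 22.6 − 26.35 = -3.75
b = Sxy/Sxx = -3.75/26.833333 = -0.139752
a = ȳ − b·x̄ = 0.85 − (-0.139752)·5.166667 = 1.572050
ŷ(6) = a + b·6 = 1.572050 + (-0.139752)·6 = 0.733540

0.73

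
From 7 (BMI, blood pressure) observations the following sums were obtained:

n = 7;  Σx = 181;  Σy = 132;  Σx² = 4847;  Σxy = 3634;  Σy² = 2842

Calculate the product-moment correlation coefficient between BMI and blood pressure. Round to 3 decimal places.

0.910

Sxx = Σx² − (Σx)²/n = 4847 − 4680.142857 = 166.857143
Sxy = Σxy − (Σx)(Σy)/n = 3634 − 3413.142857 = 220.857143
Syy = Σy² − (Σy)²/n = 2842 − 2489.142857 = 352.857143
r = Sxy/√(Sxx·Syy) = 220.857143/√(58876.734694) = 220.857143/242.645286 = 0.910206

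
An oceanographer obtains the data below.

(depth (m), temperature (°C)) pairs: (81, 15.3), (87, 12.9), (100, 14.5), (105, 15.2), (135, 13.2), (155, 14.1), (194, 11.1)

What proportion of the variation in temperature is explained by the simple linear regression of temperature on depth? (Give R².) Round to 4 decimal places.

n = 7, Σx = 857, Σy = 96.3, Σxy = 11528.5, Σx² = 115041, Σy² = 1338.05
Sxx = Σx² − (Σx)²/n = 115041 − 104921.285714 = 10119.714286
Sxy = Σxy − (Σx)(Σy)/n = 11528.5 − 11789.871429 = -261.371429
Syy = Σy² − (Σy)²/n = 1338.05 − 1324.812857 = 13.237143
R² = Sxy²/(Sxx·Syy) = (-261.371429)²/(10119.714286·13.237143) = 0.509981

0.5100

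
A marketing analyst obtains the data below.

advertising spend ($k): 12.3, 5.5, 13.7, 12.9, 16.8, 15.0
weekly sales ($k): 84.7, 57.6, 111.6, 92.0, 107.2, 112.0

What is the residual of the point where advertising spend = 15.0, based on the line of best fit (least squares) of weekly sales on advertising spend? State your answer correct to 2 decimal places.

n = 6, Σx = 76.2, Σy = 565.1, Σxy = 7555.29, Σx² = 1042.88
Sxx = Σx² − (Σx)²/n = 1042.88 − 967.74 = 75.14
Sxy = Σxy − (Σx)(Σy)/n = 7555.29 − 7176.77 = 378.52
b = Sxy/Sxx = 378.52/75.14 = 5.037530
a = ȳ − b·x̄ = 94.183333 − 5.037530·12.7 = 30.206703
ŷ(15.0) = 30.206703 + 5.037530·15 = 105.769652
residual = y − ŷ = 112.0 − 105.769652 = 6.230348

6.23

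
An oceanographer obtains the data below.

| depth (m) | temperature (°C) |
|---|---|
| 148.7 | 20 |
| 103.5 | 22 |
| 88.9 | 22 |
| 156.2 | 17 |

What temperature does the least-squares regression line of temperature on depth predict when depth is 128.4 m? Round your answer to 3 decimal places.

n = 4, Σx = 497.3, Σy = 81, Σxy = 9862.2, Σx² = 65125.59
Sxx = Σx² − (Σx)²/n = 65125.59 − 61826.8225 = 3298.7675
Sxy = Σxy − (Σx)(Σy)/n = 9862.2 − 10070.325 = -208.125
b = Sxy/Sxx = -208.125/3298.7675 = -0.063092
a = ȳ − b·x̄ = 20.25 − (-0.063092)·124.325 = 28.093881
ŷ(128.4) = a + b·128.4 = 28.093881 + (-0.063092)·128.4 = 19.992901

19.993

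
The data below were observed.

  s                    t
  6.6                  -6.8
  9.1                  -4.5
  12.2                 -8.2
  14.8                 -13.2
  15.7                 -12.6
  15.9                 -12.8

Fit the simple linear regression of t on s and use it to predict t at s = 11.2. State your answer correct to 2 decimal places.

-8.67

n = 6, Σx = 74.3, Σy = -58.1, Σxy = -782.57, Σx² = 993.55
Sxx = Σx² − (Σx)²/n = 993.55 − 920.081667 = 73.468333
Sxy = Σxy − (Σx)(Σy)/n = -782.57 − (-719.471667) = -63.098333
b = Sxy/Sxx = -63.098333/73.468333 = -0.858851
a = ȳ − b·x̄ = -9.683333 − (-0.858851)·12.383333 = 0.952102
ŷ(11.2) = a + b·11.2 = 0.952102 + (-0.858851)·11.2 = -8.667027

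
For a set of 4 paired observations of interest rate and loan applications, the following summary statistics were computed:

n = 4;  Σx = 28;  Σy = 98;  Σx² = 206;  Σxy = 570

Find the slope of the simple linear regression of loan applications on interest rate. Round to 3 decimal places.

Sxx = Σx² − (Σx)²/n = 206 − 196 = 10
Sxy = Σxy − (Σx)(Σy)/n = 570 − 686 = -116
b = Sxy/Sxx = -116/10 = -11.6

-11.600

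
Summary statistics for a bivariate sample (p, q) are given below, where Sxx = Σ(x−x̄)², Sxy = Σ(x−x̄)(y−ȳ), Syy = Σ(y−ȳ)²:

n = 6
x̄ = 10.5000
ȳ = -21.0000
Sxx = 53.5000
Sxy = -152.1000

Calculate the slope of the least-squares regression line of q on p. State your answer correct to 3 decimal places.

-2.843

b = Sxy/Sxx = -152.1/53.5 = -2.842991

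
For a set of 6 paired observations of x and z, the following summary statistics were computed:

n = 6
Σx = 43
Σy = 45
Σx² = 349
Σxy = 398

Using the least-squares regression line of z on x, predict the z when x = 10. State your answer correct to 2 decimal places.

Sxx = Σx² − (Σx)²/n = 349 − 308.166667 = 40.833333
Sxy = Σxy − (Σx)(Σy)/n = 398 − 322.5 = 75.5
b = Sxy/Sxx = 75.5/40.833333 = 1.848980
a = ȳ − b·x̄ = 7.5 − 1.848980·7.166667 = -5.751020
ŷ(10) = a + b·10 = -5.751020 + 1.848980·10 = 12.738776

12.74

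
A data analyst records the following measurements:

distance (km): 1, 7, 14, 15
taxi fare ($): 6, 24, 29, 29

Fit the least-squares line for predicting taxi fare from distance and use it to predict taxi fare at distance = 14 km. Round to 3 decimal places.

29.416

n = 4, Σx = 37, Σy = 88, Σxy = 1015, Σx² = 471
Sxx = Σx² − (Σx)²/n = 471 − 342.25 = 128.75
Sxy = Σxy − (Σx)(Σy)/n = 1015 − 814 = 201
b = Sxy/Sxx = 201/128.75 = 1.561165
a = ȳ − b·x̄ = 22 − 1.561165·9.25 = 7.559223
ŷ(14) = a + b·14 = 7.559223 + 1.561165·14 = 29.415534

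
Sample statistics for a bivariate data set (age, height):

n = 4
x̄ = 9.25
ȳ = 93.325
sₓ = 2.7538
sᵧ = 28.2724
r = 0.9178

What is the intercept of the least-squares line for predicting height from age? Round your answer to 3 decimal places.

6.164

b = r · sᵧ/sₓ = 0.9178 · 28.2724/2.7538 = 9.422764
a = ȳ − b·x̄ = 93.325 − 9.422764·9.25 = 6.164429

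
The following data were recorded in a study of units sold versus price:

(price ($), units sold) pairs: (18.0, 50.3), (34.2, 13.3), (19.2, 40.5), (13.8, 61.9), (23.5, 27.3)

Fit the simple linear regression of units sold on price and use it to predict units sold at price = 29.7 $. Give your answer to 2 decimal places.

n = 5, Σx = 108.7, Σy = 193.3, Σxy = 3633.63, Σx² = 2604.97
Sxx = Σx² − (Σx)²/n = 2604.97 − 2363.138 = 241.832
Sxy = Σxy − (Σx)(Σy)/n = 3633.63 − 4202.342 = -568.712
b = Sxy/Sxx = -568.712/241.832 = -2.351682
a = ȳ − b·x̄ = 38.66 − (-2.351682)·21.74 = 89.785570
ŷ(29.7) = a + b·29.7 = 89.785570 + (-2.351682)·29.7 = 19.940610

19.94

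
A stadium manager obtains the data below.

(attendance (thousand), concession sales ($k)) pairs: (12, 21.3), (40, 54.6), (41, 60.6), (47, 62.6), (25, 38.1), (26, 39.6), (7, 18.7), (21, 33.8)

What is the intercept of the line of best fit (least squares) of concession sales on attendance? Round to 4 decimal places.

9.1020

n = 8, Σx = 219, Σy = 329.3, Σxy = 10689.2, Σx² = 7425
Sxx = Σx² − (Σx)²/n = 7425 − 5995.125 = 1429.875
Sxy = Σxy − (Σx)(Σy)/n = 10689.2 − 9014.5875 = 1674.6125
b = Sxy/Sxx = 1674.6125/1429.875 = 1.171160
a = ȳ − b·x̄ = 41.1625 − 1.171160·27.375 = 9.101993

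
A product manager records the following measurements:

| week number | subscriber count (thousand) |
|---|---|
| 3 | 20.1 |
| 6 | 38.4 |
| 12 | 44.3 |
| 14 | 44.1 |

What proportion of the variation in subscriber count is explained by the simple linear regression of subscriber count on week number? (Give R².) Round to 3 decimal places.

0.774

n = 4, Σx = 35, Σy = 146.9, Σxy = 1439.7, Σx² = 385, Σy² = 5785.87
Sxx = Σx² − (Σx)²/n = 385 − 306.25 = 78.75
Sxy = Σxy − (Σx)(Σy)/n = 1439.7 − 1285.375 = 154.325
Syy = Σy² − (Σy)²/n = 5785.87 − 5394.9025 = 390.9675
R² = Sxy²/(Sxx·Syy) = (154.325)²/(78.75·390.9675) = 0.773537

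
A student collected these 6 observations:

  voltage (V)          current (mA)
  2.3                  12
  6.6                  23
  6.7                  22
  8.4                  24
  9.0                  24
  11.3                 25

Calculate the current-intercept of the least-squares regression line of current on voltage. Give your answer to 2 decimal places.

10.88

n = 6, Σx = 44.3, Σy = 130, Σxy = 1026.9, Σx² = 372.99
Sxx = Σx² − (Σx)²/n = 372.99 − 327.081667 = 45.908333
Sxy = Σxy − (Σx)(Σy)/n = 1026.9 − 959.833333 = 67.066667
b = Sxy/Sxx = 67.066667/45.908333 = 1.460882
a = ȳ − b·x̄ = 21.666667 − 1.460882·7.383333 = 10.880486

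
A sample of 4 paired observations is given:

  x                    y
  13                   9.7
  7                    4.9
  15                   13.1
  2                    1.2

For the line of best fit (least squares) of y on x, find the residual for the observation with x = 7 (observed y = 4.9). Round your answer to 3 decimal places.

-0.349

n = 4, Σx = 37, Σy = 28.9, Σxy = 359.3, Σx² = 447
Sxx = Σx² − (Σx)²/n = 447 − 342.25 = 104.75
Sxy = Σxy − (Σx)(Σy)/n = 359.3 − 267.325 = 91.975
b = Sxy/Sxx = 91.975/104.75 = 0.878043
a = ȳ − b·x̄ = 7.225 − 0.878043·9.25 = -0.896897
ŷ(7) = -0.896897 + 0.878043·7 = 5.249403
residual = y − ŷ = 4.9 − 5.249403 = -0.349403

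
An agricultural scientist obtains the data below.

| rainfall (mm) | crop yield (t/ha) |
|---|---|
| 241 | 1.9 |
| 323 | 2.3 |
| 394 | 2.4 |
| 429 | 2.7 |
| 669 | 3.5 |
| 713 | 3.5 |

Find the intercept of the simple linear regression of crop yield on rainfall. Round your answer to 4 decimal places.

1.1265

n = 6, Σx = 2769, Σy = 16.3, Σxy = 8141.7, Σx² = 1457617
Sxx = Σx² − (Σx)²/n = 1457617 − 1277893.5 = 179723.5
Sxy = Σxy − (Σx)(Σy)/n = 8141.7 − 7522.45 = 619.25
b = Sxy/Sxx = 619.25/179723.5 = 0.003446
a = ȳ − b·x̄ = 2.716667 − 0.003446·461.5 = 1.126536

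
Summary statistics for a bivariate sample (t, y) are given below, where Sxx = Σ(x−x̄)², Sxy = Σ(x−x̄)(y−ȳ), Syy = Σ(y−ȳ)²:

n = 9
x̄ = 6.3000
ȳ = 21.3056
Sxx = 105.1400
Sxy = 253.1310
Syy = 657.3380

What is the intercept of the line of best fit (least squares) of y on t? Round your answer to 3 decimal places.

b = Sxy/Sxx = 253.131/105.14 = 2.407561
a = ȳ − b·x̄ = 21.3056 − 2.407561·6.3 = 6.137964

6.138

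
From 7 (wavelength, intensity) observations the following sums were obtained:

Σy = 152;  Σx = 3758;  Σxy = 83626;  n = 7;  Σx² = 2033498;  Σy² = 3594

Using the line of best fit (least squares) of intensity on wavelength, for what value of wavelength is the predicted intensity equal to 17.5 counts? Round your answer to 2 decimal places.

503.56

Sxx = Σx² − (Σx)²/n = 2033498 − 2017509.142857 = 15988.857143
Sxy = Σxy − (Σx)(Σy)/n = 83626 − 81602.285714 = 2023.714286
b = Sxy/Sxx = 2023.714286/15988.857143 = 0.126570
a = ȳ − b·x̄ = 21.714286 − 0.126570·536.857143 = -46.235879
Set a + b·x = 17.5: x = (17.5 − (-46.235879)) / 0.126570 = 503.561132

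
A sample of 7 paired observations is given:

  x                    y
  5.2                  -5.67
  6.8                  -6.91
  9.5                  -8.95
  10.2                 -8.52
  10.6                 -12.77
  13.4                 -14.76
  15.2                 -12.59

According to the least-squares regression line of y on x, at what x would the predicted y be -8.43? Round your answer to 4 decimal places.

n = 7, Σx = 70.9, Σy = -70.17, Σxy = -772.915, Σx² = 790.53
Sxx = Σx² − (Σx)²/n = 790.53 − 718.115714 = 72.414286
Sxy = Σxy − (Σx)(Σy)/n = -772.915 − (-710.721857) = -62.193143
b = Sxy/Sxx = -62.193143/72.414286 = -0.858852
a = ȳ − b·x̄ = -10.024286 − (-0.858852)·10.128571 = -1.325343
Set a + b·x = -8.43: x = (-8.43 − (-1.325343)) / (-0.858852) = 8.272273

8.2723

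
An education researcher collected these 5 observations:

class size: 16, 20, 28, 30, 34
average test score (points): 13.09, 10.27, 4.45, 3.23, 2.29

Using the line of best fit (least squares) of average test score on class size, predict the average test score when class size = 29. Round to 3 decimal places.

4.509

n = 5, Σx = 128, Σy = 33.33, Σxy = 714.2, Σx² = 3496
Sxx = Σx² − (Σx)²/n = 3496 − 3276.8 = 219.2
Sxy = Σxy − (Σx)(Σy)/n = 714.2 − 853.248 = -139.048
b = Sxy/Sxx = -139.048/219.2 = -0.634343
a = ȳ − b·x̄ = 6.666 − (-0.634343)·25.6 = 22.905182
ŷ(29) = a + b·29 = 22.905182 + (-0.634343)·29 = 4.509234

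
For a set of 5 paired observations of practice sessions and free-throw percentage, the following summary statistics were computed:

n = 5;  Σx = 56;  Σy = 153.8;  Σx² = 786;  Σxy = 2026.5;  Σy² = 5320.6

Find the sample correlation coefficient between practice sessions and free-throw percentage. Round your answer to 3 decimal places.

0.993

Sxx = Σx² − (Σx)²/n = 786 − 627.2 = 158.8
Sxy = Σxy − (Σx)(Σy)/n = 2026.5 − 1722.56 = 303.94
Syy = Σy² − (Σy)²/n = 5320.6 − 4730.888 = 589.712
r = Sxy/√(Sxx·Syy) = 303.94/√(93646.2656) = 303.94/306.016773 = 0.993214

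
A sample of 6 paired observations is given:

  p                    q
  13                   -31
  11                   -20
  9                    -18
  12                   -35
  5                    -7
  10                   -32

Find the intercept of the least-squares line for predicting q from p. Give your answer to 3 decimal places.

n = 6, Σx = 60, Σy = -143, Σxy = -1560, Σx² = 640
Sxx = Σx² − (Σx)²/n = 640 − 600 = 40
Sxy = Σxy − (Σx)(Σy)/n = -1560 − (-1430) = -130
b = Sxy/Sxx = -130/40 = -3.25
a = ȳ − b·x̄ = -23.833333 − (-3.25)·10 = 8.666667

8.667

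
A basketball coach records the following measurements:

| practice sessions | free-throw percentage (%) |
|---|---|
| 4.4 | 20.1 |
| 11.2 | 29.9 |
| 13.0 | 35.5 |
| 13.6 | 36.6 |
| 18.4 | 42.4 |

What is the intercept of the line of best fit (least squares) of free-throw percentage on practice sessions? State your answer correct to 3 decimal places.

n = 5, Σx = 60.6, Σy = 164.5, Σxy = 2162.74, Σx² = 837.32
Sxx = Σx² − (Σx)²/n = 837.32 − 734.472 = 102.848
Sxy = Σxy − (Σx)(Σy)/n = 2162.74 − 1993.74 = 169
b = Sxy/Sxx = 169/102.848 = 1.643202
a = ȳ − b·x̄ = 32.9 − 1.643202·12.12 = 12.984396

12.984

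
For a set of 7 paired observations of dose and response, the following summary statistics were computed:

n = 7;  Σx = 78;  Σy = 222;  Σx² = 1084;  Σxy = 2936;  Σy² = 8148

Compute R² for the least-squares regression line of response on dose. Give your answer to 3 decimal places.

Sxx = Σx² − (Σx)²/n = 1084 − 869.142857 = 214.857143
Sxy = Σxy − (Σx)(Σy)/n = 2936 − 2473.714286 = 462.285714
Syy = Σy² − (Σy)²/n = 8148 − 7040.571429 = 1107.428571
R² = Sxy²/(Sxx·Syy) = (462.285714)²/(214.857143·1107.428571) = 0.898164

0.898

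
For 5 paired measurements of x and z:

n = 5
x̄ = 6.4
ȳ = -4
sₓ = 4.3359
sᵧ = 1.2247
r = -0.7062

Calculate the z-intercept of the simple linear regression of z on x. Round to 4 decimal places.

-2.7234

b = r · sᵧ/sₓ = -0.7062 · 1.2247/4.3359 = -0.199470
a = ȳ − b·x̄ = -4 − (-0.199470)·6.4 = -2.723390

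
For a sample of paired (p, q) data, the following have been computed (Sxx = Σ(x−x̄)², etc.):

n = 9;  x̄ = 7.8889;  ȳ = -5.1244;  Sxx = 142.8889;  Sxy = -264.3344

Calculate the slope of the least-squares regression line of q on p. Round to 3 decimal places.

b = Sxy/Sxx = -264.3344/142.8889 = -1.849930

-1.850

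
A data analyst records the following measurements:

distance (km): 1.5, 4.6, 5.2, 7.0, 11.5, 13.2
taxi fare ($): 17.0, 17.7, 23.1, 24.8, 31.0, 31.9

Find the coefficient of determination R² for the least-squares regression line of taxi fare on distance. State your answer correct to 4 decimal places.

n = 6, Σx = 43, Σy = 145.5, Σxy = 1178.22, Σx² = 405.94, Σy² = 3729.55
Sxx = Σx² − (Σx)²/n = 405.94 − 308.166667 = 97.773333
Sxy = Σxy − (Σx)(Σy)/n = 1178.22 − 1042.75 = 135.47
Syy = Σy² − (Σy)²/n = 3729.55 − 3528.375 = 201.175
R² = Sxy²/(Sxx·Syy) = (135.47)²/(97.773333·201.175) = 0.933022

0.9330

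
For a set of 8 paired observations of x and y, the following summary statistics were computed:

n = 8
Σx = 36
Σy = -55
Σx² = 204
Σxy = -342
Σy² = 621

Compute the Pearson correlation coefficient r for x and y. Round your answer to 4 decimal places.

Sxx = Σx² − (Σx)²/n = 204 − 162 = 42
Sxy = Σxy − (Σx)(Σy)/n = -342 − (-247.5) = -94.5
Syy = Σy² − (Σy)²/n = 621 − 378.125 = 242.875
r = Sxy/√(Sxx·Syy) = -94.5/√(10200.75) = -94.5/100.998762 = -0.935655

-0.9357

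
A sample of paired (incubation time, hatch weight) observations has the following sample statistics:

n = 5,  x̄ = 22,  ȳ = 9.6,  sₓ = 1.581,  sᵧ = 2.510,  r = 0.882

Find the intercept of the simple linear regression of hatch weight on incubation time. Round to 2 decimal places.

b = r · sᵧ/sₓ = 0.882 · 2.51/1.581 = 1.400266
a = ȳ − b·x̄ = 9.6 − 1.400266·22 = -21.205844

-21.21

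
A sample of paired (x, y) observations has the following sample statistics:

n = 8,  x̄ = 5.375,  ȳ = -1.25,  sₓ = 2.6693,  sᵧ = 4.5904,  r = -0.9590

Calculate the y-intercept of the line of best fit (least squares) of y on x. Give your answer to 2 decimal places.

b = r · sᵧ/sₓ = -0.959 · 4.5904/2.6693 = -1.649194
a = ȳ − b·x̄ = -1.25 − (-1.649194)·5.375 = 7.614418

7.61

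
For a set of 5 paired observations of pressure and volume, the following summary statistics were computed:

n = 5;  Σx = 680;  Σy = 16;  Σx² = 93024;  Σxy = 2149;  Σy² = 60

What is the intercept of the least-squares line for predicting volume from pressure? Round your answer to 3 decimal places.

Sxx = Σx² − (Σx)²/n = 93024 − 92480 = 544
Sxy = Σxy − (Σx)(Σy)/n = 2149 − 2176 = -27
b = Sxy/Sxx = -27/544 = -0.049632
a = ȳ − b·x̄ = 3.2 − (-0.049632)·136 = 9.95

9.950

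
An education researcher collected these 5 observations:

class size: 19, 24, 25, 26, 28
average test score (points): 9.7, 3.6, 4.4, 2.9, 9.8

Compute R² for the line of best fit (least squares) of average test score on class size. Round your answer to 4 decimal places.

0.0609

n = 5, Σx = 122, Σy = 30.4, Σxy = 730.5, Σx² = 3022, Σy² = 230.86
Sxx = Σx² − (Σx)²/n = 3022 − 2976.8 = 45.2
Sxy = Σxy − (Σx)(Σy)/n = 730.5 − 741.76 = -11.26
Syy = Σy² − (Σy)²/n = 230.86 − 184.832 = 46.028
R² = Sxy²/(Sxx·Syy) = (-11.26)²/(45.2·46.028) = 0.060942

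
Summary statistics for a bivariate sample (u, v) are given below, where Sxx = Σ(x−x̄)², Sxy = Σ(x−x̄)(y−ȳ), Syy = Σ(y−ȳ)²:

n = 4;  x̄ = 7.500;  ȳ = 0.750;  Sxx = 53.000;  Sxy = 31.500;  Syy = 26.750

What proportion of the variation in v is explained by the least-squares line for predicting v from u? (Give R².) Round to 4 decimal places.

R² = Sxy²/(Sxx·Syy) = (31.5)²/(53·26.75) = 0.699877

0.6999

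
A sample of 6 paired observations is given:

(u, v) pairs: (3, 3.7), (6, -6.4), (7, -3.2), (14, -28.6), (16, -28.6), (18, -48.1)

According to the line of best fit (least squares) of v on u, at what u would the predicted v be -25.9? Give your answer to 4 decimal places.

n = 6, Σx = 64, Σy = -111.2, Σxy = -1773.5, Σx² = 870
Sxx = Σx² − (Σx)²/n = 870 − 682.666667 = 187.333333
Sxy = Σxy − (Σx)(Σy)/n = -1773.5 − (-1186.133333) = -587.366667
b = Sxy/Sxx = -587.366667/187.333333 = -3.135409
a = ȳ − b·x̄ = -18.533333 − (-3.135409)·10.666667 = 14.911032
Set a + b·x = -25.9: x = (-25.9 − 14.911032) / (-3.135409) = 13.016174

13.0162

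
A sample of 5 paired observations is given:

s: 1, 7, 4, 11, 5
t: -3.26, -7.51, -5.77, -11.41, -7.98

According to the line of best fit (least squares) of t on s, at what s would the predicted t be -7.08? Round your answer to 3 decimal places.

n = 5, Σx = 28, Σy = -35.93, Σxy = -244.32, Σx² = 212
Sxx = Σx² − (Σx)²/n = 212 − 156.8 = 55.2
Sxy = Σxy − (Σx)(Σy)/n = -244.32 − (-201.208) = -43.112
b = Sxy/Sxx = -43.112/55.2 = -0.781014
a = ȳ − b·x̄ = -7.186 − (-0.781014)·5.6 = -2.812319
Set a + b·x = -7.08: x = (-7.08 − (-2.812319)) / (-0.781014) = 5.464279

5.464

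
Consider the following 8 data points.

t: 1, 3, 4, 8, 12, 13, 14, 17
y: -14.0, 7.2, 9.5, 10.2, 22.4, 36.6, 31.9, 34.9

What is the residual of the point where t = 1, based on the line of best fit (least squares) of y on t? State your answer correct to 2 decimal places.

n = 8, Σx = 72, Σy = 138.7, Σxy = 1911.7, Σx² = 888
Sxx = Σx² − (Σx)²/n = 888 − 648 = 240
Sxy = Σxy − (Σx)(Σy)/n = 1911.7 − 1248.3 = 663.4
b = Sxy/Sxx = 663.4/240 = 2.764167
a = ȳ − b·x̄ = 17.3375 − 2.764167·9 = -7.54
ŷ(1) = -7.54 + 2.764167·1 = -4.775833
residual = y − ŷ = -14.0 − (-4.775833) = -9.224167

-9.22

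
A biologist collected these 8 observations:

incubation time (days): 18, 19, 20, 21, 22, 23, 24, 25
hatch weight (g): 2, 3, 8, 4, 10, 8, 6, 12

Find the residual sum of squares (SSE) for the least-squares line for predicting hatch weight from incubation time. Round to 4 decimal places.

n = 8, Σx = 172, Σy = 53, Σxy = 1185, Σx² = 3740, Σy² = 437
Sxx = Σx² − (Σx)²/n = 3740 − 3698 = 42
Sxy = Σxy − (Σx)(Σy)/n = 1185 − 1139.5 = 45.5
Syy = Σy² − (Σy)²/n = 437 − 351.125 = 85.875
b = Sxy/Sxx = 45.5/42 = 1.083333
SSE = Syy − b·Sxy = 85.875 − 1.083333·45.5 = 36.583333

36.5833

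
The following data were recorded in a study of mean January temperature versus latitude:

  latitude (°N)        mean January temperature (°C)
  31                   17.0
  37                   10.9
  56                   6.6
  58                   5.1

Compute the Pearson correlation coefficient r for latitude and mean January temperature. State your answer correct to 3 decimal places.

-0.952

n = 4, Σx = 182, Σy = 39.6, Σxy = 1595.7, Σx² = 8830, Σy² = 477.38
Sxx = Σx² − (Σx)²/n = 8830 − 8281 = 549
Sxy = Σxy − (Σx)(Σy)/n = 1595.7 − 1801.8 = -206.1
Syy = Σy² − (Σy)²/n = 477.38 − 392.04 = 85.34
r = Sxy/√(Sxx·Syy) = -206.1/√(46851.66) = -206.1/216.452443 = -0.952172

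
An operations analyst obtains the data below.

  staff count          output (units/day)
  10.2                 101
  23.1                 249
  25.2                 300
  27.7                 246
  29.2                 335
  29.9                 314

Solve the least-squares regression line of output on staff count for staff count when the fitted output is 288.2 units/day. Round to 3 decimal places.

n = 6, Σx = 145.3, Σy = 1545, Σxy = 40326.9, Σx² = 3786.63
Sxx = Σx² − (Σx)²/n = 3786.63 − 3518.681667 = 267.948333
Sxy = Σxy − (Σx)(Σy)/n = 40326.9 − 37414.75 = 2912.15
b = Sxy/Sxx = 2912.15/267.948333 = 10.868327
a = ȳ − b·x̄ = 257.5 − 10.868327·24.216667 = -5.694643
Set a + b·x = 288.2: x = (288.2 − (-5.694643)) / 10.868327 = 27.041389

27.041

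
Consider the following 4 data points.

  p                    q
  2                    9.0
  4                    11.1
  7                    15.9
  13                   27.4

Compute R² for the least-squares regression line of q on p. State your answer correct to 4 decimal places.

n = 4, Σx = 26, Σy = 63.4, Σxy = 529.9, Σx² = 238, Σy² = 1207.78
Sxx = Σx² − (Σx)²/n = 238 − 169 = 69
Sxy = Σxy − (Σx)(Σy)/n = 529.9 − 412.1 = 117.8
Syy = Σy² − (Σy)²/n = 1207.78 − 1004.89 = 202.89
R² = Sxy²/(Sxx·Syy) = (117.8)²/(69·202.89) = 0.991245

0.9912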